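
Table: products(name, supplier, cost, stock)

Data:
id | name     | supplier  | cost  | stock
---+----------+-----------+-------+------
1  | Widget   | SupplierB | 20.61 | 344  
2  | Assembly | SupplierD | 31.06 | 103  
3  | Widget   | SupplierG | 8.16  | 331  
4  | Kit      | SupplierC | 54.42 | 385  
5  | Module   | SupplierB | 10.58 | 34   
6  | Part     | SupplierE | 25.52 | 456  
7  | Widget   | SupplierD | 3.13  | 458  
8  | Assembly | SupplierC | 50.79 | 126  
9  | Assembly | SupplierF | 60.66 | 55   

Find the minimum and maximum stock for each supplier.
SELECT supplier, MIN(stock), MAX(stock)
FROM products
GROUP BY supplier

Result:
  SupplierB: min=34, max=344
  SupplierC: min=126, max=385
  SupplierD: min=103, max=458
  SupplierE: min=456, max=456
  SupplierF: min=55, max=55
  SupplierG: min=331, max=331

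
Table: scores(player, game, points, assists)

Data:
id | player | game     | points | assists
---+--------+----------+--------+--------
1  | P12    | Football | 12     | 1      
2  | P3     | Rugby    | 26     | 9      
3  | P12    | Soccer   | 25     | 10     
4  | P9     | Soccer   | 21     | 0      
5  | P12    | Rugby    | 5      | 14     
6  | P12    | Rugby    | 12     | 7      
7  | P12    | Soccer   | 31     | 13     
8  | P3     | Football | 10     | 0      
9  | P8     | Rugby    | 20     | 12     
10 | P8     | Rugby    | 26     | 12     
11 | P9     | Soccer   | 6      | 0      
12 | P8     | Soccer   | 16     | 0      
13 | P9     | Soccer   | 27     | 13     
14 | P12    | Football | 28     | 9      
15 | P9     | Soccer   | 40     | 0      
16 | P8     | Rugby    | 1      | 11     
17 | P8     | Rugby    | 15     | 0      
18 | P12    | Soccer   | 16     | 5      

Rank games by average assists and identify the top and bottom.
SELECT game, AVG(assists)
FROM scores
GROUP BY game
ORDER BY AVG(assists)

All groups:
  Football: 3.33
  Soccer: 5.13
  Rugby: 9.29

Highest: Rugby (9.29)
Lowest: Football (3.33)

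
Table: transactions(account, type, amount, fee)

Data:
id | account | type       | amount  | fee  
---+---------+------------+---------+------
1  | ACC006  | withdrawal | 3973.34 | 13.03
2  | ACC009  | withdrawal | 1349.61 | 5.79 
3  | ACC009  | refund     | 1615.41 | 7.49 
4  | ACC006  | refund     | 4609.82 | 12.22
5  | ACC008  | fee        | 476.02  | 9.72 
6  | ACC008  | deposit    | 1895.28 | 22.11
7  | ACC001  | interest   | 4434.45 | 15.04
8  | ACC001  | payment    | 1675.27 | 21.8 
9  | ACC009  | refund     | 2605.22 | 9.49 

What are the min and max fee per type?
SELECT type, MIN(fee), MAX(fee)
FROM transactions
GROUP BY type

Result:
  deposit: min=22.11, max=22.11
  fee: min=9.72, max=9.72
  interest: min=15.04, max=15.04
  payment: min=21.80, max=21.80
  refund: min=7.49, max=12.22
  withdrawal: min=5.79, max=13.03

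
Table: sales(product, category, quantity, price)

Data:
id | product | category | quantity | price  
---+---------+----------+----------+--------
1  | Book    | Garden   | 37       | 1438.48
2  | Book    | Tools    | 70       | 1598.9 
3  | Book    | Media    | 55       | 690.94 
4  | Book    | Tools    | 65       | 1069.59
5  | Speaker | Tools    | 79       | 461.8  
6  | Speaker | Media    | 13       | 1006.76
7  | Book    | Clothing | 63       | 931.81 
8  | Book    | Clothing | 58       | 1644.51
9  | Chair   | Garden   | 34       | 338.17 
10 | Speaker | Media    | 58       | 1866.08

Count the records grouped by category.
SELECT category, COUNT(*) as count
FROM sales
GROUP BY category

Result:
  Clothing: 2
  Garden: 2
  Media: 3
  Tools: 3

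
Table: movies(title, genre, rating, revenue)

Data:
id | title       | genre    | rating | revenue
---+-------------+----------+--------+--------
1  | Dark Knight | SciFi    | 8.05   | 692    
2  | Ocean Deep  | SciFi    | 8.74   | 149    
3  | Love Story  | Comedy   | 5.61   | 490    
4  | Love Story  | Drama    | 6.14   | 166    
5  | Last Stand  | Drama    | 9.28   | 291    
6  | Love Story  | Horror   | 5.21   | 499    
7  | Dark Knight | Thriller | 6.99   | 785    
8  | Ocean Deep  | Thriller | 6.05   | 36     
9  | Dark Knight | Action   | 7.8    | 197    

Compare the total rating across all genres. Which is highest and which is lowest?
SELECT genre, SUM(rating)
FROM movies
GROUP BY genre
ORDER BY SUM(rating)

All groups:
  Horror: 5.21
  Comedy: 5.61
  Action: 7.80
  Thriller: 13.04
  Drama: 15.42
  SciFi: 16.79

Highest: SciFi (16.79)
Lowest: Horror (5.21)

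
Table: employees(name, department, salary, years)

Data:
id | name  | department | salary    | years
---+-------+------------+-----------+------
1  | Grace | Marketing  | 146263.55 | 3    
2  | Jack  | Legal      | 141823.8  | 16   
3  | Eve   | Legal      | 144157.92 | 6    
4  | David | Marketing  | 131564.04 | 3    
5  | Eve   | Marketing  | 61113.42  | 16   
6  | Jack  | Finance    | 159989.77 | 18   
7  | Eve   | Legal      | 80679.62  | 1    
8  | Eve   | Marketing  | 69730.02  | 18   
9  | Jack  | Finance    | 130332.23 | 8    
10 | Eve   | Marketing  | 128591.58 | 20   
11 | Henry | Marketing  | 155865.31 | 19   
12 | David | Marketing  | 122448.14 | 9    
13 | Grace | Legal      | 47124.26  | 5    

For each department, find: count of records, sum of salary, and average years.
SELECT department,
       COUNT(*) as cnt,
       SUM(salary) as total_salary,
       AVG(years) as avg_years
FROM employees
GROUP BY department

Result:
  Finance: 2 records, 290322.00 total salary, 13.00 avg years
  Legal: 4 records, 413785.60 total salary, 7.00 avg years
  Marketing: 7 records, 815576.06 total salary, 12.57 avg years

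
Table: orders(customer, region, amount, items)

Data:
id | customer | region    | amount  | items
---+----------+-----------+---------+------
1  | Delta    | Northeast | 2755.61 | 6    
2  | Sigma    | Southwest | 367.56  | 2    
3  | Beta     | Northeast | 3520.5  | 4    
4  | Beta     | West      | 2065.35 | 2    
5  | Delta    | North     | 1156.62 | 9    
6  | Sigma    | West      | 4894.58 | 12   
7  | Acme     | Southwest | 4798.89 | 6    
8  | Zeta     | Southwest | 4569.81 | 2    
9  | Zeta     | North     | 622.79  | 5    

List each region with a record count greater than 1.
SELECT region, COUNT(*) as cnt
FROM orders
GROUP BY region
HAVING COUNT(*) > 1

Result:
  North: 2
  Northeast: 2
  Southwest: 3
  West: 2

Note: HAVING filters groups after aggregation, WHERE filters rows before.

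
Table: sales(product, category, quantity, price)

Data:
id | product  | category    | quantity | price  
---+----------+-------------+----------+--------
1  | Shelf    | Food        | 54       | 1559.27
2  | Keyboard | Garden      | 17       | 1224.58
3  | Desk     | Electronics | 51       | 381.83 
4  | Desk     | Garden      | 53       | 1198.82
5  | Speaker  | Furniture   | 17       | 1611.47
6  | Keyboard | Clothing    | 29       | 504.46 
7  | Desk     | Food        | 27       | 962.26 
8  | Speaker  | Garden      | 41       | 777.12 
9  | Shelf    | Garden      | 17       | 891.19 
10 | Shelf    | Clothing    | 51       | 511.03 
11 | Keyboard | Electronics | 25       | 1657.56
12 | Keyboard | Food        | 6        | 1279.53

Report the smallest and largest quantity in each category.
SELECT category, MIN(quantity), MAX(quantity)
FROM sales
GROUP BY category

Result:
  Clothing: min=29, max=51
  Electronics: min=25, max=51
  Food: min=6, max=54
  Furniture: min=17, max=17
  Garden: min=17, max=53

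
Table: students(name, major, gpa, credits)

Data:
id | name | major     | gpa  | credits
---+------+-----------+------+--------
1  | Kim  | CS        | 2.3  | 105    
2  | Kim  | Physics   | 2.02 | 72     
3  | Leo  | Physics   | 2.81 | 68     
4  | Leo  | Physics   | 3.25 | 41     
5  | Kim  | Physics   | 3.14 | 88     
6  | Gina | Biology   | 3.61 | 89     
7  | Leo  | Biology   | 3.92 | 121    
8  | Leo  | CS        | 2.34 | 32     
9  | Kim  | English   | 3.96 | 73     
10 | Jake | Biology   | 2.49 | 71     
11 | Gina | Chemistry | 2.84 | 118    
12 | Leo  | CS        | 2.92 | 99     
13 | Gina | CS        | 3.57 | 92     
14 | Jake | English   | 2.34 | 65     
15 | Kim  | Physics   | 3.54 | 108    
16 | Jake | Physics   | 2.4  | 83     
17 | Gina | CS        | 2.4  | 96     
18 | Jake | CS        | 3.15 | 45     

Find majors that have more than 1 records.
SELECT major, COUNT(*) as cnt
FROM students
GROUP BY major
HAVING COUNT(*) > 1

Result:
  Biology: 3
  CS: 6
  English: 2
  Physics: 6

Note: HAVING filters groups after aggregation, WHERE filters rows before.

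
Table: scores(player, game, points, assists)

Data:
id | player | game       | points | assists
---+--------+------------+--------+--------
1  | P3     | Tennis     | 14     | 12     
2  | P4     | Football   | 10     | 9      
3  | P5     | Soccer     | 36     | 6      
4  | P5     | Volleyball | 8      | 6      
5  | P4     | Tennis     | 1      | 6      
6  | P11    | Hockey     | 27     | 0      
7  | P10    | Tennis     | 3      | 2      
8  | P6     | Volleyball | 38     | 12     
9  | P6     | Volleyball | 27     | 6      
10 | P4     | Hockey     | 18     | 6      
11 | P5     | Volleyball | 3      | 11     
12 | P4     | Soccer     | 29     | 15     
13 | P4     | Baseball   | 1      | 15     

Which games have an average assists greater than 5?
SELECT game, AVG(assists)
FROM scores
GROUP BY game
HAVING AVG(assists) > 5

Result:
  Baseball: avg=15.00
  Football: avg=9.00
  Soccer: avg=10.50
  Tennis: avg=6.67
  Volleyball: avg=8.75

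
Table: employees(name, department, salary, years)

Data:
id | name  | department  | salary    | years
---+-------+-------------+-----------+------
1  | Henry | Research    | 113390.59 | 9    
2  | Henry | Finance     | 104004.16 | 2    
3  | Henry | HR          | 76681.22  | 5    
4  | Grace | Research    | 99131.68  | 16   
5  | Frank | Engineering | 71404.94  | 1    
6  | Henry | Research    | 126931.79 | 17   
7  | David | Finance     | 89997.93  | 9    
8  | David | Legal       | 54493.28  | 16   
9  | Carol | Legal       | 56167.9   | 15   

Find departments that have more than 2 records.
SELECT department, COUNT(*) as cnt
FROM employees
GROUP BY department
HAVING COUNT(*) > 2

Result:
  Research: 3

Note: HAVING filters groups after aggregation, WHERE filters rows before.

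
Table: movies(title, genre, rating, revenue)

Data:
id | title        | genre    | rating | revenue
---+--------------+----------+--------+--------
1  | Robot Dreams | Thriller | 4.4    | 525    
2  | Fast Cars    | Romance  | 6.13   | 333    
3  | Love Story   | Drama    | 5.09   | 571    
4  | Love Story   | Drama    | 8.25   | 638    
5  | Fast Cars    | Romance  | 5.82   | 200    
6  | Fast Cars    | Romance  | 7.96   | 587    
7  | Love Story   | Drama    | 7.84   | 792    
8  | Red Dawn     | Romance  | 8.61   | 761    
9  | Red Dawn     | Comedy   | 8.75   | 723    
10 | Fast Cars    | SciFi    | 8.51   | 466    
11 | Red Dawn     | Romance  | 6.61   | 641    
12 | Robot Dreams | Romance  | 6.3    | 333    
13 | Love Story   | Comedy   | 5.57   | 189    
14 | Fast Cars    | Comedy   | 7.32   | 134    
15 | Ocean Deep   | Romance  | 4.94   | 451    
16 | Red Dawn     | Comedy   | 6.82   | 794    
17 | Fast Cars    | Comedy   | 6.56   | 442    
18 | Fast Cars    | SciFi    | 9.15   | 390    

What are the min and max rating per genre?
SELECT genre, MIN(rating), MAX(rating)
FROM movies
GROUP BY genre

Result:
  Comedy: min=5.57, max=8.75
  Drama: min=5.09, max=8.25
  Romance: min=4.94, max=8.61
  SciFi: min=8.51, max=9.15
  Thriller: min=4.40, max=4.40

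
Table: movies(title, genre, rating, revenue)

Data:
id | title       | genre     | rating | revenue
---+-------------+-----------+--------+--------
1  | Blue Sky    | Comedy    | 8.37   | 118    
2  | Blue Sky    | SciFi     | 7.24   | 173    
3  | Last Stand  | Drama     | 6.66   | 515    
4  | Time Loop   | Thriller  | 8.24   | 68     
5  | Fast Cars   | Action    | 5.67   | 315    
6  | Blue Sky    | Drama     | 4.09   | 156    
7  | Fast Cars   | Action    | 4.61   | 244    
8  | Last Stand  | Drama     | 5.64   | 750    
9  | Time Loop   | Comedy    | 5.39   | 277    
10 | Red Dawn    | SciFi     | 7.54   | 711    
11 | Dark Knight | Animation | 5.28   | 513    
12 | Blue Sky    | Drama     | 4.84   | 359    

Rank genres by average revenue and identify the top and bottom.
SELECT genre, AVG(revenue)
FROM movies
GROUP BY genre
ORDER BY AVG(revenue)

All groups:
  Thriller: 68.00
  Comedy: 197.50
  Action: 279.50
  SciFi: 442.00
  Drama: 445.00
  Animation: 513.00

Highest: Animation (513.00)
Lowest: Thriller (68.00)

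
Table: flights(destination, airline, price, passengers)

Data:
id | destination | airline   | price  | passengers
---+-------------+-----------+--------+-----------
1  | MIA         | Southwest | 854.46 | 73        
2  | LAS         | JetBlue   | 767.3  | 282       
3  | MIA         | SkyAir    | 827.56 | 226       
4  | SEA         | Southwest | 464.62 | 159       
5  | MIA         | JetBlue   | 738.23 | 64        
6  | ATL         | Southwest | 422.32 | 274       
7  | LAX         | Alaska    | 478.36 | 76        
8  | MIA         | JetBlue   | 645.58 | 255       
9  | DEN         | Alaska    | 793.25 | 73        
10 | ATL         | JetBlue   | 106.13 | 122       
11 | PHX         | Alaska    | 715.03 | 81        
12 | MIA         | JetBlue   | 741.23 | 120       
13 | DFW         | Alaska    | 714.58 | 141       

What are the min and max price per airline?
SELECT airline, MIN(price), MAX(price)
FROM flights
GROUP BY airline

Result:
  Alaska: min=478.36, max=793.25
  JetBlue: min=106.13, max=767.30
  SkyAir: min=827.56, max=827.56
  Southwest: min=422.32, max=854.46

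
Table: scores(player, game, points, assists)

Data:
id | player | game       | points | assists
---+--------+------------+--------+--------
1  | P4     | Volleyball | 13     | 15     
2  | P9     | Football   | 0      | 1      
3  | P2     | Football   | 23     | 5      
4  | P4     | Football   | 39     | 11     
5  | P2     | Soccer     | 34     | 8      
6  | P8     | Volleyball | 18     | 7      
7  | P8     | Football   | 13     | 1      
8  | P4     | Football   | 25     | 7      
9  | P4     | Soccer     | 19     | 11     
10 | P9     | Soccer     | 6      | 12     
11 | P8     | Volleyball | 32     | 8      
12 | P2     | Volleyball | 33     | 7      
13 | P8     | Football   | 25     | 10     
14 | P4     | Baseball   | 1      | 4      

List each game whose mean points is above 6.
SELECT game, AVG(points)
FROM scores
GROUP BY game
HAVING AVG(points) > 6

Result:
  Football: avg=20.83
  Soccer: avg=19.67
  Volleyball: avg=24.00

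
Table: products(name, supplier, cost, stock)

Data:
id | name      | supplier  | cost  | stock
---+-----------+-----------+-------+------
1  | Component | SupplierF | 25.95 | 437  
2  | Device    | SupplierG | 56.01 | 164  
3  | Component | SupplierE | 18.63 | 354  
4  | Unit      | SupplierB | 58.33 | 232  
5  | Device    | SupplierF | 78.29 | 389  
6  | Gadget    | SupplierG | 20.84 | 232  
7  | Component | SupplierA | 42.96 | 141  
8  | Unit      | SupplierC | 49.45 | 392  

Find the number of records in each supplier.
SELECT supplier, COUNT(*) as count
FROM products
GROUP BY supplier

Result:
  SupplierA: 1
  SupplierB: 1
  SupplierC: 1
  SupplierE: 1
  SupplierF: 2
  SupplierG: 2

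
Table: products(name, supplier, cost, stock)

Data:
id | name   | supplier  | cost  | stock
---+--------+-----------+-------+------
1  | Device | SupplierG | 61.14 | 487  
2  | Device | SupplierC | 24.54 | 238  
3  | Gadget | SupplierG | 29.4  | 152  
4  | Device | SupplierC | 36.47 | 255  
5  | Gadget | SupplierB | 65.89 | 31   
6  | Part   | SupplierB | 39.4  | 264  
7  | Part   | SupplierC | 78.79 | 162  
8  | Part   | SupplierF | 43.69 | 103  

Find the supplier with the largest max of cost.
SELECT supplier, MAX(cost) as val
FROM products
GROUP BY supplier
ORDER BY val DESC
LIMIT 1

Result: SupplierC with max(cost) = 78.79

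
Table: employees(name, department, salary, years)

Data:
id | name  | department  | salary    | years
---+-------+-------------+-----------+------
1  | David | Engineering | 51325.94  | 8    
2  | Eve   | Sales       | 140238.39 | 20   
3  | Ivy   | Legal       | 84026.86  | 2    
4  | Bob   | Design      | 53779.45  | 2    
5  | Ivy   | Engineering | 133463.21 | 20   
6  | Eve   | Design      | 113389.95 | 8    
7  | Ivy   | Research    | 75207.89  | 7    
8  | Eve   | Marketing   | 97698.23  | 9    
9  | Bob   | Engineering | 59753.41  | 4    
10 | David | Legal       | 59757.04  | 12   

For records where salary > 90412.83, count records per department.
SELECT department, COUNT(*)
FROM employees
WHERE salary > 90412.83
GROUP BY department

Note: WHERE filters rows before grouping.

Result:
  Design: 1
  Engineering: 1
  Marketing: 1
  Sales: 1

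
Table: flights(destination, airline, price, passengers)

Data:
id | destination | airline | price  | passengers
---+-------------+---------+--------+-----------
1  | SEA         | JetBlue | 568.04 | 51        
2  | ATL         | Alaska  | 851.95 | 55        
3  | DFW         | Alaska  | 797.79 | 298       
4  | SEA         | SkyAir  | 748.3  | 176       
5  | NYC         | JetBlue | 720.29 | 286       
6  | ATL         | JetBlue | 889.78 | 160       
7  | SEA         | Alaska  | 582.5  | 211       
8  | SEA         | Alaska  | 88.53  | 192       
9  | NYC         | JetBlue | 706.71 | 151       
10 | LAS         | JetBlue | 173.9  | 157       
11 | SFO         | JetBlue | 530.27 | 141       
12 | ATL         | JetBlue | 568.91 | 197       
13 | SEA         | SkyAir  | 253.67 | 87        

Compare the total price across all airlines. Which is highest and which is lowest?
SELECT airline, SUM(price)
FROM flights
GROUP BY airline
ORDER BY SUM(price)

All groups:
  SkyAir: 1001.97
  Alaska: 2320.77
  JetBlue: 4157.90

Highest: JetBlue (4157.90)
Lowest: SkyAir (1001.97)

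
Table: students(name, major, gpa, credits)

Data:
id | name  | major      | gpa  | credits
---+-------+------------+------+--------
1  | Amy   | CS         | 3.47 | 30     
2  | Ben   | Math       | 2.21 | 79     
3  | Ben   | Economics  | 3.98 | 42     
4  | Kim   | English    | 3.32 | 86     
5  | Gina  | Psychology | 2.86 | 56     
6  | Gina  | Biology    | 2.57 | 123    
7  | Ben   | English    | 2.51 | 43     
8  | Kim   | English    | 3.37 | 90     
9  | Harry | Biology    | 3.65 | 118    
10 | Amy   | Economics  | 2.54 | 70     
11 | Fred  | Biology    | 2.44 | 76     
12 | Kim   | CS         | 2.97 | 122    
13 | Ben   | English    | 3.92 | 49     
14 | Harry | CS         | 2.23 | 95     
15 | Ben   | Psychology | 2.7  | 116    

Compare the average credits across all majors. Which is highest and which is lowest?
SELECT major, AVG(credits)
FROM students
GROUP BY major
ORDER BY AVG(credits)

All groups:
  Economics: 56.00
  English: 67.00
  Math: 79.00
  CS: 82.33
  Psychology: 86.00
  Biology: 105.67

Highest: Biology (105.67)
Lowest: Economics (56.00)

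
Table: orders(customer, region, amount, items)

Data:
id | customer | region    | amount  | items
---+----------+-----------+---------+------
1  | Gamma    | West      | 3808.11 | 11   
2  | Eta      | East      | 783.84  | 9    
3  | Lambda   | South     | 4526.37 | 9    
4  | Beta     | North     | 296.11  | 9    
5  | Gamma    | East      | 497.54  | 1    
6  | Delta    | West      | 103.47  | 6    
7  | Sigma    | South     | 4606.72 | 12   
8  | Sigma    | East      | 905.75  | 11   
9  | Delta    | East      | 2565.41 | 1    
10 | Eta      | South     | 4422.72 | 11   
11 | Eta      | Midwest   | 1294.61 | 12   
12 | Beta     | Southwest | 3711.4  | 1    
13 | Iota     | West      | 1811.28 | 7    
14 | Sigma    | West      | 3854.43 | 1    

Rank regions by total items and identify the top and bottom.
SELECT region, SUM(items)
FROM orders
GROUP BY region
ORDER BY SUM(items)

All groups:
  Southwest: 1
  North: 9
  Midwest: 12
  East: 22
  West: 25
  South: 32

Highest: South (32)
Lowest: Southwest (1)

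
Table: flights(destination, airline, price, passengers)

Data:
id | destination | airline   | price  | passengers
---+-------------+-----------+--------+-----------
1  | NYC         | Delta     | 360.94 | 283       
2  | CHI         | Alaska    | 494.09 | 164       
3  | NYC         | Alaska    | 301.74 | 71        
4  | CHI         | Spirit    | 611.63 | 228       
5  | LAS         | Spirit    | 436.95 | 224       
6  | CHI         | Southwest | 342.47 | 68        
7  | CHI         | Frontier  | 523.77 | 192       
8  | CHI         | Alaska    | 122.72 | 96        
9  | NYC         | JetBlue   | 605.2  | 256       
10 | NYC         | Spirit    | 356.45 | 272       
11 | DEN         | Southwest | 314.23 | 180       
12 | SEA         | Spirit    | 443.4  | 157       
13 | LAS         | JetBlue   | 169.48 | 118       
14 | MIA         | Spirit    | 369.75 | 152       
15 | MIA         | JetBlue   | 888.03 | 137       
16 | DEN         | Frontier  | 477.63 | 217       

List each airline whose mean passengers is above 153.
SELECT airline, AVG(passengers)
FROM flights
GROUP BY airline
HAVING AVG(passengers) > 153

Result:
  Delta: avg=283.00
  Frontier: avg=204.50
  JetBlue: avg=170.33
  Spirit: avg=206.60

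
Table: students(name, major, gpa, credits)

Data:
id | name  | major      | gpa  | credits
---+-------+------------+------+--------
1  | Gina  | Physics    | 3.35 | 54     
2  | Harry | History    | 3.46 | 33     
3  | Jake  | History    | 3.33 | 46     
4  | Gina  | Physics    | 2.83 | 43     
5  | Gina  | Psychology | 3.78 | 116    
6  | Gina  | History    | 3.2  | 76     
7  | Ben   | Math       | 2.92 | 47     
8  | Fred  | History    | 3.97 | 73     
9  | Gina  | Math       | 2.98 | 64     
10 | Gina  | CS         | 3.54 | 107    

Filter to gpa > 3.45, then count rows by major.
SELECT major, COUNT(*)
FROM students
WHERE gpa > 3.45
GROUP BY major

Note: WHERE filters rows before grouping.

Result:
  CS: 1
  History: 2
  Psychology: 1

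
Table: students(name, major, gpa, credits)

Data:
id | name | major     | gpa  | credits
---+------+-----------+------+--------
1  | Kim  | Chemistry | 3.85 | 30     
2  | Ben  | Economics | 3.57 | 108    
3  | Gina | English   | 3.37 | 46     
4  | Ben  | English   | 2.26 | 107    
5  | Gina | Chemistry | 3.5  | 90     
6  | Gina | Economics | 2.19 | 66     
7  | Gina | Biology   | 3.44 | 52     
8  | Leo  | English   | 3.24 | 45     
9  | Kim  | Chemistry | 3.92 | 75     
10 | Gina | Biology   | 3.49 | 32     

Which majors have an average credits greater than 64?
SELECT major, AVG(credits)
FROM students
GROUP BY major
HAVING AVG(credits) > 64

Result:
  Chemistry: avg=65.00
  Economics: avg=87.00
  English: avg=66.00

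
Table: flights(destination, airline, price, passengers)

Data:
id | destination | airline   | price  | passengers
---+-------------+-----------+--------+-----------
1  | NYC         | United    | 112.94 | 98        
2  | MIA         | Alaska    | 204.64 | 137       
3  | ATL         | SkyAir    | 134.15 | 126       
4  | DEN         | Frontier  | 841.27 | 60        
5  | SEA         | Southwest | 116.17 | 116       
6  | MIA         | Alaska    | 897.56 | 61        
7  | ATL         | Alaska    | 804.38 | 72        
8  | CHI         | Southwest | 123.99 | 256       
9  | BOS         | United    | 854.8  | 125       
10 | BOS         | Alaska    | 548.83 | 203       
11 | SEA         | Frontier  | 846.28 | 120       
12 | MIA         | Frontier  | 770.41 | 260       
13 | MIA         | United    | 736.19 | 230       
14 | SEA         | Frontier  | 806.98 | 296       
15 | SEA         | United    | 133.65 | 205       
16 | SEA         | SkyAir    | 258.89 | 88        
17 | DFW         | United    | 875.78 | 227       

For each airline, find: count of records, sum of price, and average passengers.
SELECT airline,
       COUNT(*) as cnt,
       SUM(price) as total_price,
       AVG(passengers) as avg_passengers
FROM flights
GROUP BY airline

Result:
  Alaska: 4 records, 2455.41 total price, 118.25 avg passengers
  Frontier: 4 records, 3264.94 total price, 184.00 avg passengers
  SkyAir: 2 records, 393.04 total price, 107.00 avg passengers
  Southwest: 2 records, 240.16 total price, 186.00 avg passengers
  United: 5 records, 2713.36 total price, 177.00 avg passengers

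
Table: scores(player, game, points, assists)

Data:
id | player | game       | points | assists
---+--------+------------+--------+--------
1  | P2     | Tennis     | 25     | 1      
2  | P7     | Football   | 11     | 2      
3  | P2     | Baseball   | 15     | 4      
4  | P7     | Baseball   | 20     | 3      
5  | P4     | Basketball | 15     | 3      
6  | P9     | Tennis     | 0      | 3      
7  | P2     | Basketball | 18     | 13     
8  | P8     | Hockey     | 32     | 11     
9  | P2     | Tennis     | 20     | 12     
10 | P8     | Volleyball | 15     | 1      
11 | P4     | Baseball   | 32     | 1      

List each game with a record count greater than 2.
SELECT game, COUNT(*) as cnt
FROM scores
GROUP BY game
HAVING COUNT(*) > 2

Result:
  Baseball: 3
  Tennis: 3

Note: HAVING filters groups after aggregation, WHERE filters rows before.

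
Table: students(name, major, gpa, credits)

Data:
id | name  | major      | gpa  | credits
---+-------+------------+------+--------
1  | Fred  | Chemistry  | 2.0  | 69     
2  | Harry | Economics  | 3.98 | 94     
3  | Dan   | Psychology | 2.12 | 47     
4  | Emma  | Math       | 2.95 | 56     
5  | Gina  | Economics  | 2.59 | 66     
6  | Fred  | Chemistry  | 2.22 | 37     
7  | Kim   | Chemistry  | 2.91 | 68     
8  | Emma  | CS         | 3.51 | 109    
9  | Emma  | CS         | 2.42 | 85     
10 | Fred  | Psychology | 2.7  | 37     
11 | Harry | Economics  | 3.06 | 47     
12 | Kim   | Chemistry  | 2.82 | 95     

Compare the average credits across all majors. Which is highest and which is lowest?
SELECT major, AVG(credits)
FROM students
GROUP BY major
ORDER BY AVG(credits)

All groups:
  Psychology: 42.00
  Math: 56.00
  Chemistry: 67.25
  Economics: 69.00
  CS: 97.00

Highest: CS (97.00)
Lowest: Psychology (42.00)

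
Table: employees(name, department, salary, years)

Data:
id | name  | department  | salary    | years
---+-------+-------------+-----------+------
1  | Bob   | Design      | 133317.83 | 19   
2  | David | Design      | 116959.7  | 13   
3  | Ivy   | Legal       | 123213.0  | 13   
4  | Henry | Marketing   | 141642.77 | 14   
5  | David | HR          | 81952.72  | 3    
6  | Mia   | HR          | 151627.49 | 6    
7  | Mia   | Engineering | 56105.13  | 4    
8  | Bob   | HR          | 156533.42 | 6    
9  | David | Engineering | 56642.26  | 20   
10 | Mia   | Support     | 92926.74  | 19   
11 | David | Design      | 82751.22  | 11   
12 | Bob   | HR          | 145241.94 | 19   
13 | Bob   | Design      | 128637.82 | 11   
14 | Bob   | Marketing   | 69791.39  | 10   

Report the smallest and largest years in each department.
SELECT department, MIN(years), MAX(years)
FROM employees
GROUP BY department

Result:
  Design: min=11, max=19
  Engineering: min=4, max=20
  HR: min=3, max=19
  Legal: min=13, max=13
  Marketing: min=10, max=14
  Support: min=19, max=19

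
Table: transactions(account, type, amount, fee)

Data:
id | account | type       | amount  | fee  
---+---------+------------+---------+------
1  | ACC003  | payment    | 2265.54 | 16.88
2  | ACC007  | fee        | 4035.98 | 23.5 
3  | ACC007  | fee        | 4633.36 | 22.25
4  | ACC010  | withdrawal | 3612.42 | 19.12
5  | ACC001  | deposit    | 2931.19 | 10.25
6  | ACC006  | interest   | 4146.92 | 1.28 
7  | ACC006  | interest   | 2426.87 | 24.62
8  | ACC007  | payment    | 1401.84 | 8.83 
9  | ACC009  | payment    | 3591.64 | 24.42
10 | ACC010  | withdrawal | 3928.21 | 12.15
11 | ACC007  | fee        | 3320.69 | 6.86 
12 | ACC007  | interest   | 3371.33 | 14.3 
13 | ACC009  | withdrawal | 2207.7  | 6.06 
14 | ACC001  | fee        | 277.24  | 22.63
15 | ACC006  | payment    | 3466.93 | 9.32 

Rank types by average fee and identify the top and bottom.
SELECT type, AVG(fee)
FROM transactions
GROUP BY type
ORDER BY AVG(fee)

All groups:
  deposit: 10.25
  withdrawal: 12.44
  interest: 13.40
  payment: 14.86
  fee: 18.81

Highest: fee (18.81)
Lowest: deposit (10.25)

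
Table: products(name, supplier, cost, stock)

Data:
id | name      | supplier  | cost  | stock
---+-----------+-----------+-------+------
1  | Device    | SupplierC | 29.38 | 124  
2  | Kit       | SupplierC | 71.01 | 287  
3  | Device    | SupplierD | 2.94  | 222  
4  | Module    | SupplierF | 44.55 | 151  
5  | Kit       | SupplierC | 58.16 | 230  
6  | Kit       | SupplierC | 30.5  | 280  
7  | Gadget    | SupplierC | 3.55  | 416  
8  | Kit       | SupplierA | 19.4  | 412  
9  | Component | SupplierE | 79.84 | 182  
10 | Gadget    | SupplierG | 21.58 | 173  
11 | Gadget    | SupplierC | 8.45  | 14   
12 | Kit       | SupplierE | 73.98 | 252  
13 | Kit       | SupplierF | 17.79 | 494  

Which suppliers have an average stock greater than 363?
SELECT supplier, AVG(stock)
FROM products
GROUP BY supplier
HAVING AVG(stock) > 363

Result:
  SupplierA: avg=412.00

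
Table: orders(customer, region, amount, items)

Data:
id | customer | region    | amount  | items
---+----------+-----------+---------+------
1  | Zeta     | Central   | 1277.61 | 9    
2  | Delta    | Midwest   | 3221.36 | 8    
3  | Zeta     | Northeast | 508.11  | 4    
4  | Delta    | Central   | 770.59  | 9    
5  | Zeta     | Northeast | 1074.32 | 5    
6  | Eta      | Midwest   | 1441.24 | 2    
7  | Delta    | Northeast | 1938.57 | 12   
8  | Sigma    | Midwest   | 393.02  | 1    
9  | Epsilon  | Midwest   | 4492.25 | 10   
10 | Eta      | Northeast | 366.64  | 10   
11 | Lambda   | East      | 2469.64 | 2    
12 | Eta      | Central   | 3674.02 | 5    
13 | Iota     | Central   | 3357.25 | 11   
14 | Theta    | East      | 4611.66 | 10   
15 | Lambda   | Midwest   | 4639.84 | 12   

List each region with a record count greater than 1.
SELECT region, COUNT(*) as cnt
FROM orders
GROUP BY region
HAVING COUNT(*) > 1

Result:
  Central: 4
  East: 2
  Midwest: 5
  Northeast: 4

Note: HAVING filters groups after aggregation, WHERE filters rows before.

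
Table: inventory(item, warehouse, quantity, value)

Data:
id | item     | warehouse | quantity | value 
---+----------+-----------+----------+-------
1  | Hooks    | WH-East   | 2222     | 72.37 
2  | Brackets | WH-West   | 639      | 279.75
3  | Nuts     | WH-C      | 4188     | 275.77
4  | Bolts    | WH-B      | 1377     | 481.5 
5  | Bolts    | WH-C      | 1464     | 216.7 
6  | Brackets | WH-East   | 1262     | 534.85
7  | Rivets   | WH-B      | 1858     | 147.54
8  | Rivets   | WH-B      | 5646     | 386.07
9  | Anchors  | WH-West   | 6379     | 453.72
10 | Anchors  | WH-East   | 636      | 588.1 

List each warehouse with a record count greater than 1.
SELECT warehouse, COUNT(*) as cnt
FROM inventory
GROUP BY warehouse
HAVING COUNT(*) > 1

Result:
  WH-B: 3
  WH-C: 2
  WH-East: 3
  WH-West: 2

Note: HAVING filters groups after aggregation, WHERE filters rows before.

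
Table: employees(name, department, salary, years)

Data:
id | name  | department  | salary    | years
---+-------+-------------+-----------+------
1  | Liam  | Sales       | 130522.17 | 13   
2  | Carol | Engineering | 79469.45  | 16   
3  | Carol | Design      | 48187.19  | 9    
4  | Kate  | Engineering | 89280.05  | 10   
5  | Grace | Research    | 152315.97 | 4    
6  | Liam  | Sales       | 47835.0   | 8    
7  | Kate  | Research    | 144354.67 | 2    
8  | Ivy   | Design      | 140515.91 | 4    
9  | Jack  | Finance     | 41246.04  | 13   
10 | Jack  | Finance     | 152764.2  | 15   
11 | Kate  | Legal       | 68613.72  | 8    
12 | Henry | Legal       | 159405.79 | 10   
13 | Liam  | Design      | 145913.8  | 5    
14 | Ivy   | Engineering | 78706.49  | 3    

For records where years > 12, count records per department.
SELECT department, COUNT(*)
FROM employees
WHERE years > 12
GROUP BY department

Note: WHERE filters rows before grouping.

Result:
  Engineering: 1
  Finance: 2
  Sales: 1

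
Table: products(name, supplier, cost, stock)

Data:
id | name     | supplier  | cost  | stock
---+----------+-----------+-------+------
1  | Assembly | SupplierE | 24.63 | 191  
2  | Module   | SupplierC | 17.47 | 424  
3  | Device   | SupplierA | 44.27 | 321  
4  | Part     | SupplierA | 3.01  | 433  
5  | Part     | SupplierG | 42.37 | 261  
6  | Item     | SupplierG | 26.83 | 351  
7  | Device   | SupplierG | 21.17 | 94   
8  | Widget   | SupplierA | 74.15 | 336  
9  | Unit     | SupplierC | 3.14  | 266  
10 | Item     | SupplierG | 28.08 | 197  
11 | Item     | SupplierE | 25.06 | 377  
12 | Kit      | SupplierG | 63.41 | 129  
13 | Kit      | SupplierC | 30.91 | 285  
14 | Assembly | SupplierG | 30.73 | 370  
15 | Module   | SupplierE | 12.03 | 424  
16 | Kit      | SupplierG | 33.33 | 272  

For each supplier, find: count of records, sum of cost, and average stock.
SELECT supplier,
       COUNT(*) as cnt,
       SUM(cost) as total_cost,
       AVG(stock) as avg_stock
FROM products
GROUP BY supplier

Result:
  SupplierA: 3 records, 121.43 total cost, 363.33 avg stock
  SupplierC: 3 records, 51.52 total cost, 325.00 avg stock
  SupplierE: 3 records, 61.72 total cost, 330.67 avg stock
  SupplierG: 7 records, 245.92 total cost, 239.14 avg stock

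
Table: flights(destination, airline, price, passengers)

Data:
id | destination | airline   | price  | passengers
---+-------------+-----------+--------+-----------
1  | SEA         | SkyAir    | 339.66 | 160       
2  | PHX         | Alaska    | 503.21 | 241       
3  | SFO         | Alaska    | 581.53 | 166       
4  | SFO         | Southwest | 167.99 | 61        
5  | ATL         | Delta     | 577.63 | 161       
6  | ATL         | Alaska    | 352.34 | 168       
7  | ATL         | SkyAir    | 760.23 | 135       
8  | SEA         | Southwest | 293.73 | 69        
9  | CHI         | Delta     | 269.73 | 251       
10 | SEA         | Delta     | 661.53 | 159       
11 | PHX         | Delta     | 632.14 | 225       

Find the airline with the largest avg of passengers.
SELECT airline, AVG(passengers) as val
FROM flights
GROUP BY airline
ORDER BY val DESC
LIMIT 1

Result: Delta with avg(passengers) = 199.00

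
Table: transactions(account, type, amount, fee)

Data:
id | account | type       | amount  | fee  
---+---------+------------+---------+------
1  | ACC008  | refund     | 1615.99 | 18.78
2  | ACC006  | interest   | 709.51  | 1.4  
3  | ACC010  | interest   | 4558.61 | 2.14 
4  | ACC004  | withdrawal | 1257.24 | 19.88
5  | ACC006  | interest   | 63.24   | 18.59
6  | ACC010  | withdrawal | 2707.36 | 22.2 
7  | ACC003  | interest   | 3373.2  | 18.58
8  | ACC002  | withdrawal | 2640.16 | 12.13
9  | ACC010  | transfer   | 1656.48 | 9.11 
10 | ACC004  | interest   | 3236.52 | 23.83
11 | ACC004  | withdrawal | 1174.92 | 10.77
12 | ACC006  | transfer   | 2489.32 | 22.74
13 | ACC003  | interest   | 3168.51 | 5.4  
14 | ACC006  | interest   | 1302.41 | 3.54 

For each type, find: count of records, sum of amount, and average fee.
SELECT type,
       COUNT(*) as cnt,
       SUM(amount) as total_amount,
       AVG(fee) as avg_fee
FROM transactions
GROUP BY type

Result:
  interest: 7 records, 16412.00 total amount, 10.50 avg fee
  refund: 1 records, 1615.99 total amount, 18.78 avg fee
  transfer: 2 records, 4145.80 total amount, 15.93 avg fee
  withdrawal: 4 records, 7779.68 total amount, 16.25 avg fee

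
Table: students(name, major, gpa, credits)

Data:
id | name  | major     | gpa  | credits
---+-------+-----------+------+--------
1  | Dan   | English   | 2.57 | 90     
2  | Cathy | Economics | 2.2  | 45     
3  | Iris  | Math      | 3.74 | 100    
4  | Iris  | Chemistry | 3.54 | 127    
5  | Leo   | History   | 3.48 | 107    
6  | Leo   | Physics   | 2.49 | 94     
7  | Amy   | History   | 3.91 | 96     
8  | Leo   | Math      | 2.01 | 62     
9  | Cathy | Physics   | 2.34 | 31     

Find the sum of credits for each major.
SELECT major, SUM(credits) as result
FROM students
GROUP BY major

Result:
  Chemistry: 127
  Economics: 45
  English: 90
  History: 203
  Math: 162
  Physics: 125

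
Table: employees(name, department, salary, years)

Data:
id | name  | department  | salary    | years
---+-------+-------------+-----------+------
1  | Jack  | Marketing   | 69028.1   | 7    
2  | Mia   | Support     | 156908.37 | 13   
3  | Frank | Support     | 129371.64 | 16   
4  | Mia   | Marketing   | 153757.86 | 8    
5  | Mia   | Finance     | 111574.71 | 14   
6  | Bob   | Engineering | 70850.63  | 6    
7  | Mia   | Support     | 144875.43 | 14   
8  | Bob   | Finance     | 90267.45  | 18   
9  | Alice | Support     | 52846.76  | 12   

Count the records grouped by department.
SELECT department, COUNT(*) as count
FROM employees
GROUP BY department

Result:
  Engineering: 1
  Finance: 2
  Marketing: 2
  Support: 4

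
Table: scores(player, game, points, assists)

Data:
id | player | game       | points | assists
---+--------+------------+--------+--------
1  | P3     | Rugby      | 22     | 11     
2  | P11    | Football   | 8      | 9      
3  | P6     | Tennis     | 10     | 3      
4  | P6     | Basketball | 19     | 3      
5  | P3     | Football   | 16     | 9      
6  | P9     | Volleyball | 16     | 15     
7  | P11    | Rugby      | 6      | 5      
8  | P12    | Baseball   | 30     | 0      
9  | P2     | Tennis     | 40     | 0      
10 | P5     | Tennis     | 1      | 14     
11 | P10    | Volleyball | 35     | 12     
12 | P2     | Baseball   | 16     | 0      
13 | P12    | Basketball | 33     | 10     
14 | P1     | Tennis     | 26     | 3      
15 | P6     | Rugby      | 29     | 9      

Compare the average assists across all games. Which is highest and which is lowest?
SELECT game, AVG(assists)
FROM scores
GROUP BY game
ORDER BY AVG(assists)

All groups:
  Baseball: 0.00
  Tennis: 5.00
  Basketball: 6.50
  Rugby: 8.33
  Football: 9.00
  Volleyball: 13.50

Highest: Volleyball (13.50)
Lowest: Baseball (0.00)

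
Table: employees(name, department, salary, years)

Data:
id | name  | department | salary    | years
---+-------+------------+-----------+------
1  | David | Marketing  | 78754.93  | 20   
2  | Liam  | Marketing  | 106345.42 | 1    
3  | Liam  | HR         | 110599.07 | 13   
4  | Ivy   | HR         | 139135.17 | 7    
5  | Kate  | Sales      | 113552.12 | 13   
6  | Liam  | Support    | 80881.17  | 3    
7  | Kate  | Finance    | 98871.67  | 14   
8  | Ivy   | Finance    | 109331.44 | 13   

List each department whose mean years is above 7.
SELECT department, AVG(years)
FROM employees
GROUP BY department
HAVING AVG(years) > 7

Result:
  Finance: avg=13.50
  HR: avg=10.00
  Marketing: avg=10.50
  Sales: avg=13.00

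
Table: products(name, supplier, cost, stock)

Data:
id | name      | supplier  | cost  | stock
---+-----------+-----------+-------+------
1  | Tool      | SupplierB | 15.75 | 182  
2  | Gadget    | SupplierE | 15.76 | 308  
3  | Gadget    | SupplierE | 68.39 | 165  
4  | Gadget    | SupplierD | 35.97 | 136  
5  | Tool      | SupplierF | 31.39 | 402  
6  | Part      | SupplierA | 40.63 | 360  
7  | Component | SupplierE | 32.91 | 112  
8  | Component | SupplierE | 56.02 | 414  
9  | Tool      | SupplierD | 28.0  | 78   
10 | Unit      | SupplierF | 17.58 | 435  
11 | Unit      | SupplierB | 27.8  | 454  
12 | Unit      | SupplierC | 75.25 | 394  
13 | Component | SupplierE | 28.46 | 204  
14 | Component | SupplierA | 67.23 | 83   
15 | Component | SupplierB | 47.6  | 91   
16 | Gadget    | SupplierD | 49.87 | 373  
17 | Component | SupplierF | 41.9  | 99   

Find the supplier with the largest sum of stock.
SELECT supplier, SUM(stock) as val
FROM products
GROUP BY supplier
ORDER BY val DESC
LIMIT 1

Result: SupplierE with sum(stock) = 1203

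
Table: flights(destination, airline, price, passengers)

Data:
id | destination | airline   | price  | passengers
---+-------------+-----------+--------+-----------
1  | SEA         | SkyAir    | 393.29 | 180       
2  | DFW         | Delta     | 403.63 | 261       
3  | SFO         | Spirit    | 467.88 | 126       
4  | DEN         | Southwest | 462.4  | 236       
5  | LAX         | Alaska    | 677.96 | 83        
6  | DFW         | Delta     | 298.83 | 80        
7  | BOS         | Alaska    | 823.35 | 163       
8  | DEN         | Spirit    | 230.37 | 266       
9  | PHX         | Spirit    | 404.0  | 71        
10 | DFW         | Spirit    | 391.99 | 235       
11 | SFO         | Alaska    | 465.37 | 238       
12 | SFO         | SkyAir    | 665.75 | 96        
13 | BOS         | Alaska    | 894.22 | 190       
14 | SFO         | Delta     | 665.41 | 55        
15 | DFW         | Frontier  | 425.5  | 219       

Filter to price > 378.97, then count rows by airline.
SELECT airline, COUNT(*)
FROM flights
WHERE price > 378.97
GROUP BY airline

Note: WHERE filters rows before grouping.

Result:
  Alaska: 4
  Delta: 2
  Frontier: 1
  SkyAir: 2
  Southwest: 1
  Spirit: 3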